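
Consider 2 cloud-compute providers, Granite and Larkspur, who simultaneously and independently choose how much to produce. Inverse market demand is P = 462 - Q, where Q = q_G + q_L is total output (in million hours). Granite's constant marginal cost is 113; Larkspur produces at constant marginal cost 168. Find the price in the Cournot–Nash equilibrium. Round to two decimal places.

Granite's profit: π_G = (462 - Q)q_G - (113q_G). Setting ∂π_G/∂q_G = 0: 349 - 2q_G - (q_L) = 0.
Larkspur's profit: π_L = (462 - Q)q_L - (168q_L). Setting ∂π_L/∂q_L = 0: 294 - 2q_L - (q_G) = 0.
So q_G = (349 - q_L)/2 and q_L = (294 - q_G)/2.
Solving the pair: q_G = 404/3, q_L = 239/3.
Total output Q = 643/3, so price P = 462 - 643/3 = 743/3.

247.67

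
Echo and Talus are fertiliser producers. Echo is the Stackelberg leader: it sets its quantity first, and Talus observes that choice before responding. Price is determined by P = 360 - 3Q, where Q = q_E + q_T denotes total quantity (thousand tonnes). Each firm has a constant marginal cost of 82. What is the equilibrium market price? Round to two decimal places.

151.50

Solve by backward induction. Given q_E, the follower Talus maximises π_T = (360 - 3q_E - 3q_T)q_T - 82q_T.
Setting the follower's marginal profit to zero, 278 - 3q_E - 6q_T = 0, i.e. q_T = (278 - 3q_E)/6.
The leader anticipates this reaction. Substituting into P = 360 - 3Q gives P = 221 - (3/2)q_E, so π_E = (221 - (3/2)q_E)q_E - 82q_E.
The leader's first-order condition 139 - 3q_E = 0 yields q_E = 139/3.
Then q_T = (278 - 3·(139/3))/6 = 139/6.
Total output Q = 139/2, so price P = 360 - 3·(139/2) = 303/2.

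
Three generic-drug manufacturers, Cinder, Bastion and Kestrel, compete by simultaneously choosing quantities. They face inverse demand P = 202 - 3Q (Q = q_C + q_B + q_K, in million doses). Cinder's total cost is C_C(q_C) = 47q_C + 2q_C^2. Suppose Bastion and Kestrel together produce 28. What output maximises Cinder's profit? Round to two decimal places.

7.10

With rivals' combined output fixed at 28, Cinder's profit is π_C = (202 - 3·28 - 3q_C)q_C - (47q_C + 2q_C²) = (118 - 3q_C)q_C - (47q_C + 2q_C²).
∂π_C/∂q_C = 71 - 10q_C = 0, so q_C = 71/10.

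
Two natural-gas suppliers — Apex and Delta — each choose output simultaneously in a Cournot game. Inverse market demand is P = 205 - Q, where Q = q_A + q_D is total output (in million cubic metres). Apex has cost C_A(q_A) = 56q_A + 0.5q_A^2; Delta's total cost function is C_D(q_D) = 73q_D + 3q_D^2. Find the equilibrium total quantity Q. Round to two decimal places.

Apex's profit: π_A = (205 - Q)q_A - (56q_A + (1/2)q_A²). Setting ∂π_A/∂q_A = 0: 149 - 3q_A - (q_D) = 0.
Delta's first-order condition: 132 - 8q_D - (q_A) = 0.
So q_A = (149 - q_D)/3 and q_D = (132 - q_A)/8.
Solving the pair: q_A = 1060/23, q_D = 247/23.
Total output Q = 1060/23 + 247/23 = 1307/23.

56.83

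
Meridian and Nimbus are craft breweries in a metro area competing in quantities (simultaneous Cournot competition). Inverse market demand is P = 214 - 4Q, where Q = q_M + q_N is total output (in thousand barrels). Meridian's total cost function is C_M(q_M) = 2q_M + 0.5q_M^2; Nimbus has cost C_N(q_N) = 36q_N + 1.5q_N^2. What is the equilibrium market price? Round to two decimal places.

Meridian's profit: π_M = (214 - 4Q)q_M - (2q_M + (1/2)q_M²). Setting ∂π_M/∂q_M = 0: 212 - 9q_M - 4(q_N) = 0.
Nimbus's profit: π_N = (214 - 4Q)q_N - (36q_N + (3/2)q_N²). Setting ∂π_N/∂q_N = 0: 178 - 11q_N - 4(q_M) = 0.
Rearranging gives the reaction functions q_M = (212 - 4q_N)/9 and q_N = (178 - 4q_M)/11.
Substituting one into the other gives q_M = 1620/83 and q_N = 754/83.
Total output Q = 28.6024, so price P = 214 - 4·28.6024 = 99.5904.

99.59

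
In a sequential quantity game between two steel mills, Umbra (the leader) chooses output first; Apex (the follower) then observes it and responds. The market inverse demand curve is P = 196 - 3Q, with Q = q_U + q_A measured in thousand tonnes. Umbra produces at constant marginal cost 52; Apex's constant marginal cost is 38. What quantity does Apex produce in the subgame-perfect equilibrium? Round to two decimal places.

The follower Apex best-responds to any q_U: π_A = (196 - 3Q)q_A - 38q_A.
Follower FOC: 158 - 3q_U - 6q_A = 0, so q_A(q_U) = (158 - 3q_U)/6.
Umbra substitutes q_A(q_U) into its own profit: π_U = q_U(196 - 3q_U - (158 - 3q_U)/2) - 52q_U = (117 - (3/2)q_U)q_U - 52q_U.
Leader FOC: 65 - 3q_U = 0, so q_U = 65/3.
Then q_A = (158 - 3·(65/3))/6 = 31/2.

15.50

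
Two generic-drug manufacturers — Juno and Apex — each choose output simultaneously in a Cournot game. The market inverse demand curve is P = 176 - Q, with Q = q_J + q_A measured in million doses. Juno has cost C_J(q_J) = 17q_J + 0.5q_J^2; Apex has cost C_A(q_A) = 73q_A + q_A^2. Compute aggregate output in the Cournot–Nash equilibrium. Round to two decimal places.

62.09

Juno's profit: π_J = (176 - Q)q_J - (17q_J + (1/2)q_J²). Setting ∂π_J/∂q_J = 0: 159 - 3q_J - (q_A) = 0.
Apex's first-order condition: 103 - 4q_A - (q_J) = 0.
Rearranging gives the reaction functions q_J = (159 - q_A)/3 and q_A = (103 - q_J)/4.
Solving the pair: q_J = 533/11, q_A = 150/11.
Total output Q = 533/11 + 150/11 = 683/11.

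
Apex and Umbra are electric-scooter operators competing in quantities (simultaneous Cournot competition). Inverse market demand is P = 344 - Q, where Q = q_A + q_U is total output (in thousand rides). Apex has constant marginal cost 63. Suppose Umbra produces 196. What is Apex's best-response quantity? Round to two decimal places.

With the rival's output fixed at 196, Apex's profit is π_A = (344 - 196 - q_A)q_A - (63q_A) = (148 - q_A)q_A - (63q_A).
∂π_A/∂q_A = 85 - 2q_A = 0, so q_A = 85/2.

42.50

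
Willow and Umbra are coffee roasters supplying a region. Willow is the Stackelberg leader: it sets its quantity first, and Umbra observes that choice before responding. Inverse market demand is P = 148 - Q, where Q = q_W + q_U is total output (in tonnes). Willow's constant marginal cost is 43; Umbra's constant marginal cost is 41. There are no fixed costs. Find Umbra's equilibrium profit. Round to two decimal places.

Solve by backward induction. Given q_W, the follower Umbra maximises π_U = (148 - q_W - q_U)q_U - 41q_U.
Setting the follower's marginal profit to zero, 107 - q_W - 2q_U = 0, i.e. q_U = (107 - q_W)/2.
Willow substitutes q_U(q_W) into its own profit: π_W = q_W(148 - q_W - (107 - q_W)/2) - 43q_W = (189/2 - (1/2)q_W)q_W - 43q_W.
Maximising: ∂π_W/∂q_W = 103/2 - q_W = 0, giving q_W = 103/2.
Then q_U = (107 - 103/2)/2 = 111/4.
Price P = 148 - 317/4 = 275/4.
Umbra's profit: (275/4 - 41)·(111/4) = 770.0625.

770.06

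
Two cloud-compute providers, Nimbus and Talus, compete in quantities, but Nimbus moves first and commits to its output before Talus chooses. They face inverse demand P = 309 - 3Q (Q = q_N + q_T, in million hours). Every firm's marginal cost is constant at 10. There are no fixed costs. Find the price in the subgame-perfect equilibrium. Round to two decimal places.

The follower Talus best-responds to any q_N: π_T = (309 - 3Q)q_T - 10q_T.
Follower FOC: 299 - 3q_N - 6q_T = 0, so q_T(q_N) = (299 - 3q_N)/6.
Nimbus substitutes q_T(q_N) into its own profit: π_N = q_N(309 - 3q_N - (299 - 3q_N)/2) - 10q_N = (319/2 - (3/2)q_N)q_N - 10q_N.
Maximising: ∂π_N/∂q_N = 299/2 - 3q_N = 0, giving q_N = 299/6.
Then q_T = (299 - 3·(299/6))/6 = 299/12.
Total output Q = 299/4, so price P = 309 - 3·(299/4) = 339/4.

84.75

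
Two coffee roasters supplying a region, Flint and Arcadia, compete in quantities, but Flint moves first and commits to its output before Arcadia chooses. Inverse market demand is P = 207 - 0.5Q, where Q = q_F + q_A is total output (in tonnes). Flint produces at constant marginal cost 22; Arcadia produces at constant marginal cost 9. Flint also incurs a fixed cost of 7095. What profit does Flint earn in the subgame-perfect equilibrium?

301

Solve by backward induction. Given q_F, the follower Arcadia maximises π_A = (207 - (1/2)q_F - (1/2)q_A)q_A - 9q_A.
Follower FOC: 198 - (1/2)q_F - q_A = 0, so q_A(q_F) = (198 - (1/2)q_F).
Flint substitutes q_A(q_F) into its own profit: π_F = q_F(207 - (1/2)q_F - (198 - (1/2)q_F)/2) - 22q_F = (108 - (1/4)q_F)q_F - 22q_F.
Leader FOC: 86 - (1/2)q_F = 0, so q_F = 172.
Then q_A = (198 - (1/2)·172) = 112.
Price P = 207 - (1/2)·284 = 65.
Flint's profit: (65 - 22)·172 - 7095 = 301.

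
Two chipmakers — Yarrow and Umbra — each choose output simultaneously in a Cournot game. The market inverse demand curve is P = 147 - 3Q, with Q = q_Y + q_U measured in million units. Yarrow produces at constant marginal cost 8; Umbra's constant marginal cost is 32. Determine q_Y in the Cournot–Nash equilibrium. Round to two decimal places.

Yarrow's profit: π_Y = (147 - 3Q)q_Y - (8q_Y). Setting ∂π_Y/∂q_Y = 0: 139 - 6q_Y - 3(q_U) = 0.
Umbra's profit: π_U = (147 - 3Q)q_U - (32q_U). Setting ∂π_U/∂q_U = 0: 115 - 6q_U - 3(q_Y) = 0.
So q_Y = (139 - 3q_U)/6 and q_U = (115 - 3q_Y)/6.
Substituting one into the other gives q_Y = 163/9 and q_U = 91/9.

18.11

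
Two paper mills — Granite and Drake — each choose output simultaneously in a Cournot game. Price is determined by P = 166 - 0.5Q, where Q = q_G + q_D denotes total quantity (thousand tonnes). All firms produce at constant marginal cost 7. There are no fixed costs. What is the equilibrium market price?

Each firm earns π_i = (166 - 0.5Q)q_i - 7q_i.
First-order condition (treating rivals' output as given): 159 - q_i - (1/2)q_j = 0.
With identical firms every q_j equals q_i, so q_j = q_i and 159 = (3/2)q_i, giving q_i = 106.
Total output Q = 212, so price P = 166 - (1/2)·212 = 60.

60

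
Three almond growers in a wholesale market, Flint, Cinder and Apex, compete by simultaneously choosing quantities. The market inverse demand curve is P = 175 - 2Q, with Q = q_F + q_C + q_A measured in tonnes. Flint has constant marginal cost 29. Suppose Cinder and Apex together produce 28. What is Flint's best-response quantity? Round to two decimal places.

With rivals' combined output fixed at 28, Flint's profit is π_F = (175 - 2·28 - 2q_F)q_F - (29q_F) = (119 - 2q_F)q_F - (29q_F).
∂π_F/∂q_F = 90 - 4q_F = 0, so q_F = 45/2.

22.50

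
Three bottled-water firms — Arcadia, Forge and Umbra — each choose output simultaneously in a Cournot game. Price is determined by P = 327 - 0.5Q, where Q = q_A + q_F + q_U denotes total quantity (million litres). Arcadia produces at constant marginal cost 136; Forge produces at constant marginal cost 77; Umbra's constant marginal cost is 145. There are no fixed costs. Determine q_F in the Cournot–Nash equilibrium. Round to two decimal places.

188.50

Arcadia's profit: π_A = (327 - 0.5Q)q_A - (136q_A). Setting ∂π_A/∂q_A = 0: 191 - q_A - (1/2)(q_F + q_U) = 0.
Forge's profit: π_F = (327 - 0.5Q)q_F - (77q_F). Setting ∂π_F/∂q_F = 0: 250 - q_F - (1/2)(q_A + q_U) = 0.
Umbra's first-order condition: 182 - q_U - (1/2)(q_A + q_F) = 0.
Summing all 3 equations gives 623 − 2Q = 0, hence Q = 623/2.
Back-substituting: q_A = (191 − 623/4)/(1/2) = 141/2, q_F = (250 − 623/4)/(1/2) = 377/2, q_U = (182 − 623/4)/(1/2) = 105/2.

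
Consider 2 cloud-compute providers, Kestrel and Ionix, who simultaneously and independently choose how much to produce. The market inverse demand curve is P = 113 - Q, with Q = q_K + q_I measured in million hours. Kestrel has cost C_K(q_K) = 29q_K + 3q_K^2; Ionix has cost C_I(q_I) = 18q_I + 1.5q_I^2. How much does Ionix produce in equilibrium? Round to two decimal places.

17.33

Kestrel's profit: π_K = (113 - Q)q_K - (29q_K + 3q_K²). Setting ∂π_K/∂q_K = 0: 84 - 8q_K - (q_I) = 0.
Ionix's profit: π_I = (113 - Q)q_I - (18q_I + (3/2)q_I²). Setting ∂π_I/∂q_I = 0: 95 - 5q_I - (q_K) = 0.
So q_K = (84 - q_I)/8 and q_I = (95 - q_K)/5.
Solving the pair: q_K = 25/3, q_I = 52/3.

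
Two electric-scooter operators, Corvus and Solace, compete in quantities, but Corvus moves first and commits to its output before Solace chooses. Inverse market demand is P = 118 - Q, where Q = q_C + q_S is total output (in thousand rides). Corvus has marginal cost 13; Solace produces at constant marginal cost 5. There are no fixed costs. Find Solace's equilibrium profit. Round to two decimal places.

1040.06

The follower Solace best-responds to any q_C: π_S = (118 - Q)q_S - 5q_S.
∂π_S/∂q_S = 113 - q_C - 2q_S = 0 gives the reaction function q_S = (113 - q_C)/2.
Corvus substitutes q_S(q_C) into its own profit: π_C = q_C(118 - q_C - (113 - q_C)/2) - 13q_C = (123/2 - (1/2)q_C)q_C - 13q_C.
The leader's first-order condition 97/2 - q_C = 0 yields q_C = 97/2.
Then q_S = (113 - 97/2)/2 = 129/4.
Price P = 118 - 323/4 = 149/4.
Solace's profit: (149/4 - 5)·(129/4) = 1040.0625.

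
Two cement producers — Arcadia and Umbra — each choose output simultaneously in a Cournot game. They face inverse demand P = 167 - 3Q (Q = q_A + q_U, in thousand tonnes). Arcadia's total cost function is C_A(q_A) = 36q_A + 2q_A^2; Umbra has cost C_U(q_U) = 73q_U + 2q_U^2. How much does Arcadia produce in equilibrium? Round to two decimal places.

11.30

Arcadia's profit: π_A = (167 - 3Q)q_A - (36q_A + 2q_A²). Setting ∂π_A/∂q_A = 0: 131 - 10q_A - 3(q_U) = 0.
Umbra's first-order condition: 94 - 10q_U - 3(q_A) = 0.
So q_A = (131 - 3q_U)/10 and q_U = (94 - 3q_A)/10.
Substituting one into the other gives q_A = 1028/91 and q_U = 547/91.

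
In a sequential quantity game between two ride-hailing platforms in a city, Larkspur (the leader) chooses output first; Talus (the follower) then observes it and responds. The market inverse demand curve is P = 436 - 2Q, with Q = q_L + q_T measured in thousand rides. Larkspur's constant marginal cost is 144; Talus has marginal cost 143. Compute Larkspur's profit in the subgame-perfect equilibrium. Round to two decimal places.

The follower Talus best-responds to any q_L: π_T = (436 - 2Q)q_T - 143q_T.
Setting the follower's marginal profit to zero, 293 - 2q_L - 4q_T = 0, i.e. q_T = (293 - 2q_L)/4.
Larkspur substitutes q_T(q_L) into its own profit: π_L = q_L(436 - 2q_L - (293 - 2q_L)/2) - 144q_L = (579/2 - q_L)q_L - 144q_L.
The leader's first-order condition 291/2 - 2q_L = 0 yields q_L = 291/4.
Then q_T = (293 - 2·(291/4))/4 = 295/8.
Price P = 436 - 2·(877/8) = 867/4.
Larkspur's profit: (867/4 - 144)·(291/4) = 5292.5625.

5292.56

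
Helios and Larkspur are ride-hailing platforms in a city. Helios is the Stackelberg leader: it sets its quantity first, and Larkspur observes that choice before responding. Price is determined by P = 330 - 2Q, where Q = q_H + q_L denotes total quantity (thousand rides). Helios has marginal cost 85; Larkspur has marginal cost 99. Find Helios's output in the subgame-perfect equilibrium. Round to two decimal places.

The follower Larkspur best-responds to any q_H: π_L = (330 - 2Q)q_L - 99q_L.
Follower FOC: 231 - 2q_H - 4q_L = 0, so q_L(q_H) = (231 - 2q_H)/4.
The leader anticipates this reaction. Substituting into P = 330 - 2Q gives P = 429/2 - q_H, so π_H = (429/2 - q_H)q_H - 85q_H.
Maximising: ∂π_H/∂q_H = 259/2 - 2q_H = 0, giving q_H = 259/4.
Then q_L = (231 - 2·(259/4))/4 = 203/8.

64.75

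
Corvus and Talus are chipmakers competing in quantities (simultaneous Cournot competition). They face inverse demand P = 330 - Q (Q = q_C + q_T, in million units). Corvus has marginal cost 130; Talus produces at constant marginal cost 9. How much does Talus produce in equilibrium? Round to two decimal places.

147.33

Corvus's profit: π_C = (330 - Q)q_C - (130q_C). Setting ∂π_C/∂q_C = 0: 200 - 2q_C - (q_T) = 0.
Talus's profit: π_T = (330 - Q)q_T - (9q_T). Setting ∂π_T/∂q_T = 0: 321 - 2q_T - (q_C) = 0.
Best responses: q_C = (200 - q_T)/2, q_T = (321 - q_C)/2.
Substituting one into the other gives q_C = 79/3 and q_T = 442/3.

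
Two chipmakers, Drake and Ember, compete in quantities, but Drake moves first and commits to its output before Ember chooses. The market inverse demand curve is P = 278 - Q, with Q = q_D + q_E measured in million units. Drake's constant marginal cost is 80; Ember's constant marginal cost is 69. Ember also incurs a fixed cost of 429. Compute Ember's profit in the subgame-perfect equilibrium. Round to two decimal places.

2906.06

The follower Ember best-responds to any q_D: π_E = (278 - Q)q_E - 69q_E.
∂π_E/∂q_E = 209 - q_D - 2q_E = 0 gives the reaction function q_E = (209 - q_D)/2.
Drake substitutes q_E(q_D) into its own profit: π_D = q_D(278 - q_D - (209 - q_D)/2) - 80q_D = (347/2 - (1/2)q_D)q_D - 80q_D.
Leader FOC: 187/2 - q_D = 0, so q_D = 187/2.
Then q_E = (209 - 187/2)/2 = 231/4.
Price P = 278 - 605/4 = 507/4.
Ember's profit: (507/4 - 69)·(231/4) - 429 = 2906.0625.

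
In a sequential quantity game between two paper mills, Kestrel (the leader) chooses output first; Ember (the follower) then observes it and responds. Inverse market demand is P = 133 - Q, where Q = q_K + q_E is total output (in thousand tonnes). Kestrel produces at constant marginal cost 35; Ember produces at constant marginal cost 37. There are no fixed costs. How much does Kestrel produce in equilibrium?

Solve by backward induction. Given q_K, the follower Ember maximises π_E = (133 - q_K - q_E)q_E - 37q_E.
Follower FOC: 96 - q_K - 2q_E = 0, so q_E(q_K) = (96 - q_K)/2.
Kestrel substitutes q_E(q_K) into its own profit: π_K = q_K(133 - q_K - (96 - q_K)/2) - 35q_K = (85 - (1/2)q_K)q_K - 35q_K.
Leader FOC: 50 - q_K = 0, so q_K = 50.
Then q_E = (96 - 50)/2 = 23.

50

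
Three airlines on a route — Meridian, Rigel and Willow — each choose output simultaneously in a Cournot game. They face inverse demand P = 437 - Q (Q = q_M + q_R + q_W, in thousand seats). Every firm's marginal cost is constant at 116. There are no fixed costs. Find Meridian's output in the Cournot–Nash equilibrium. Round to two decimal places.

80.25

Each firm earns π_i = (437 - Q)q_i - 116q_i.
First-order condition (treating rivals' output as given): 321 - 2q_i - Σ_{j≠i} q_j = 0.
With identical firms every q_j equals q_i, so Σ_{j≠i} q_j = 2q_i and 321 = 4q_i, giving q_i = 321/4.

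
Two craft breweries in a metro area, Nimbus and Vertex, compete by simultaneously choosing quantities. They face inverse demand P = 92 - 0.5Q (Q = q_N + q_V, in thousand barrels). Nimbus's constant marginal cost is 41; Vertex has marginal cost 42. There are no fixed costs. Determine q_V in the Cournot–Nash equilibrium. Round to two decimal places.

32.67

Nimbus's profit: π_N = (92 - 0.5Q)q_N - (41q_N). Setting ∂π_N/∂q_N = 0: 51 - q_N - (1/2)(q_V) = 0.
Vertex's profit: π_V = (92 - 0.5Q)q_V - (42q_V). Setting ∂π_V/∂q_V = 0: 50 - q_V - (1/2)(q_N) = 0.
So q_N = (51 - (1/2)q_V) and q_V = (50 - (1/2)q_N).
Solving the pair: q_N = 104/3, q_V = 98/3.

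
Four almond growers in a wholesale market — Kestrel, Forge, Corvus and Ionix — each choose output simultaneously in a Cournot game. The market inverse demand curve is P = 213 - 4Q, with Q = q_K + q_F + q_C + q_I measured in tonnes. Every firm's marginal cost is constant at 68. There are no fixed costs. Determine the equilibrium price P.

97

Each firm earns π_i = (213 - 4Q)q_i - 68q_i.
Setting ∂π_i/∂q_i = 0 with rivals' quantities fixed: 145 - 8q_i - 4·Σ_{j≠i} q_j = 0.
With identical firms every q_j equals q_i, so Σ_{j≠i} q_j = 3q_i and 145 = 20q_i, giving q_i = 29/4.
Total output Q = 29, so price P = 213 - 4·29 = 97.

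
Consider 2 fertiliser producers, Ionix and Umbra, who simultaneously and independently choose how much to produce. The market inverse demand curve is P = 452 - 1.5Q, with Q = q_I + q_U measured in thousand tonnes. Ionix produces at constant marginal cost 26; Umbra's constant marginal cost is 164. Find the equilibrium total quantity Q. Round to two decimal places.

Ionix's profit: π_I = (452 - 1.5Q)q_I - (26q_I). Setting ∂π_I/∂q_I = 0: 426 - 3q_I - (3/2)(q_U) = 0.
Umbra's profit: π_U = (452 - 1.5Q)q_U - (164q_U). Setting ∂π_U/∂q_U = 0: 288 - 3q_U - (3/2)(q_I) = 0.
Rearranging gives the reaction functions q_I = (426 - (3/2)q_U)/3 and q_U = (288 - (3/2)q_I)/3.
Solving the pair: q_I = 376/3, q_U = 100/3.
Total output Q = 376/3 + 100/3 = 476/3.

158.67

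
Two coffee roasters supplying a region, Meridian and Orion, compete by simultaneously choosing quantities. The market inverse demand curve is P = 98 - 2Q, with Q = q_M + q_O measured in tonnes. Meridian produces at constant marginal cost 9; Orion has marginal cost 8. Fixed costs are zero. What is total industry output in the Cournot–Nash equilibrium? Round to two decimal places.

Meridian's profit: π_M = (98 - 2Q)q_M - (9q_M). Setting ∂π_M/∂q_M = 0: 89 - 4q_M - 2(q_O) = 0.
Orion's first-order condition: 90 - 4q_O - 2(q_M) = 0.
So q_M = (89 - 2q_O)/4 and q_O = (90 - 2q_M)/4.
Substituting one into the other gives q_M = 44/3 and q_O = 91/6.
Total output Q = 44/3 + 91/6 = 179/6.

29.83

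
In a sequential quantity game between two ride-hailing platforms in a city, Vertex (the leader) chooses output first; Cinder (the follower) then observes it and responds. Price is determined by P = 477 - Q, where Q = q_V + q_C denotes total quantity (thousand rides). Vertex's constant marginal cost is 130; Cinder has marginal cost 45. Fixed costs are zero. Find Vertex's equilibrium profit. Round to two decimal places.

Solve by backward induction. Given q_V, the follower Cinder maximises π_C = (477 - q_V - q_C)q_C - 45q_C.
Follower FOC: 432 - q_V - 2q_C = 0, so q_C(q_V) = (432 - q_V)/2.
Vertex substitutes q_C(q_V) into its own profit: π_V = q_V(477 - q_V - (432 - q_V)/2) - 130q_V = (261 - (1/2)q_V)q_V - 130q_V.
Maximising: ∂π_V/∂q_V = 131 - q_V = 0, giving q_V = 131.
Then q_C = (432 - 131)/2 = 301/2.
Price P = 477 - 563/2 = 391/2.
Vertex's profit: (391/2 - 130)·131 = 8580.5000.

8580.50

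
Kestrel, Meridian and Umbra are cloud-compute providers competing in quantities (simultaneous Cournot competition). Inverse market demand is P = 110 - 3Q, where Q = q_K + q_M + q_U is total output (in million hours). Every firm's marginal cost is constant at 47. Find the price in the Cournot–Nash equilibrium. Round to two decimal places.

62.75

Each firm earns π_i = (110 - 3Q)q_i - 47q_i.
First-order condition (treating rivals' output as given): 63 - 6q_i - 3·Σ_{j≠i} q_j = 0.
By symmetry each firm produces the same amount; substituting Σ_{j≠i} q_j = 2q_i yields q_i = 63/12 = 21/4.
Total output Q = 63/4, so price P = 110 - 3·(63/4) = 251/4.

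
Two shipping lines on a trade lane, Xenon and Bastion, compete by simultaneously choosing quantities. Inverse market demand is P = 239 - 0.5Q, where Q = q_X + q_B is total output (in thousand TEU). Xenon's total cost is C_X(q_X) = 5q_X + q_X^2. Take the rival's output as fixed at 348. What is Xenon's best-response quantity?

With the rival's output fixed at 348, Xenon's profit is π_X = (239 - (1/2)·348 - (1/2)q_X)q_X - (5q_X + q_X²) = (65 - (1/2)q_X)q_X - (5q_X + q_X²).
∂π_X/∂q_X = 60 - 3q_X = 0, so q_X = 20.

20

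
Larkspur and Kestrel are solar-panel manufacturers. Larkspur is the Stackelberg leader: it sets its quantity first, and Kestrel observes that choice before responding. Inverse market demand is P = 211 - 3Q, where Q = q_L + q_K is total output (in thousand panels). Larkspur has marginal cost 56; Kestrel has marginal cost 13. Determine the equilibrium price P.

Solve by backward induction. Given q_L, the follower Kestrel maximises π_K = (211 - 3q_L - 3q_K)q_K - 13q_K.
Follower FOC: 198 - 3q_L - 6q_K = 0, so q_K(q_L) = (198 - 3q_L)/6.
Larkspur substitutes q_K(q_L) into its own profit: π_L = q_L(211 - 3q_L - (198 - 3q_L)/2) - 56q_L = (112 - (3/2)q_L)q_L - 56q_L.
Leader FOC: 56 - 3q_L = 0, so q_L = 56/3.
Then q_K = (198 - 3·(56/3))/6 = 71/3.
Total output Q = 127/3, so price P = 211 - 3·(127/3) = 84.

84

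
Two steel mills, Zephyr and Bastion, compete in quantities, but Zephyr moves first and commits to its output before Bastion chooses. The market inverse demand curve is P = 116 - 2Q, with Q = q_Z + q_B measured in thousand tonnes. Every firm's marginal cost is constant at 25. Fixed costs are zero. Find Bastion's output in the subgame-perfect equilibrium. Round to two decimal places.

The follower Bastion best-responds to any q_Z: π_B = (116 - 2Q)q_B - 25q_B.
Follower FOC: 91 - 2q_Z - 4q_B = 0, so q_B(q_Z) = (91 - 2q_Z)/4.
Zephyr substitutes q_B(q_Z) into its own profit: π_Z = q_Z(116 - 2q_Z - (91 - 2q_Z)/2) - 25q_Z = (141/2 - q_Z)q_Z - 25q_Z.
Leader FOC: 91/2 - 2q_Z = 0, so q_Z = 91/4.
Then q_B = (91 - 2·(91/4))/4 = 91/8.

11.38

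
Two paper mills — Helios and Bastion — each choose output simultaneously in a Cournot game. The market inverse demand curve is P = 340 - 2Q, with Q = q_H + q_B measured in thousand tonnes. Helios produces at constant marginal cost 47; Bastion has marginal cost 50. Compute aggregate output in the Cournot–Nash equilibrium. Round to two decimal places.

Helios's profit: π_H = (340 - 2Q)q_H - (47q_H). Setting ∂π_H/∂q_H = 0: 293 - 4q_H - 2(q_B) = 0.
Bastion's first-order condition: 290 - 4q_B - 2(q_H) = 0.
So q_H = (293 - 2q_B)/4 and q_B = (290 - 2q_H)/4.
Solving the pair: q_H = 148/3, q_B = 287/6.
Total output Q = 148/3 + 287/6 = 583/6.

97.17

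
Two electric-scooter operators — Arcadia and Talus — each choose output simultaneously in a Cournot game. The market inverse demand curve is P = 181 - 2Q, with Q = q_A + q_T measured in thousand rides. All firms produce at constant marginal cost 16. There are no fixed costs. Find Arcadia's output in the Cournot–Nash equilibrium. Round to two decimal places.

A representative firm's profit is π_i = q_i(181 - 2Q) - 16q_i.
First-order condition (treating rivals' output as given): 165 - 4q_i - 2q_j = 0.
With identical firms every q_j equals q_i, so q_j = q_i and 165 = 6q_i, giving q_i = 55/2.

27.50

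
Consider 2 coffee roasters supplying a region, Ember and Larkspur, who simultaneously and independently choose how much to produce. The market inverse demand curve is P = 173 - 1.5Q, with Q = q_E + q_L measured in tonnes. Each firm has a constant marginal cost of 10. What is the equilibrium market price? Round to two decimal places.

Each firm earns π_i = (173 - 1.5Q)q_i - 10q_i.
Setting ∂π_i/∂q_i = 0 with rivals' quantities fixed: 163 - 3q_i - (3/2)q_j = 0.
By symmetry each firm produces the same amount; substituting q_j = q_i yields q_i = 163/(9/2) = 326/9.
Total output Q = 652/9, so price P = 173 - (3/2)·(652/9) = 193/3.

64.33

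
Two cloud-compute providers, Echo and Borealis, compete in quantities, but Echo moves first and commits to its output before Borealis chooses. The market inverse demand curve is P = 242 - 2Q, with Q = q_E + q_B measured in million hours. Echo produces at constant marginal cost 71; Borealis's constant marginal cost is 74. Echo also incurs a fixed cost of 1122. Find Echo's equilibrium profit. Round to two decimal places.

Solve by backward induction. Given q_E, the follower Borealis maximises π_B = (242 - 2q_E - 2q_B)q_B - 74q_B.
Setting the follower's marginal profit to zero, 168 - 2q_E - 4q_B = 0, i.e. q_B = (168 - 2q_E)/4.
Echo substitutes q_B(q_E) into its own profit: π_E = q_E(242 - 2q_E - (168 - 2q_E)/2) - 71q_E = (158 - q_E)q_E - 71q_E.
The leader's first-order condition 87 - 2q_E = 0 yields q_E = 87/2.
Then q_B = (168 - 2·(87/2))/4 = 81/4.
Price P = 242 - 2·(255/4) = 229/2.
Echo's profit: (229/2 - 71)·(87/2) - 1122 = 770.2500.

770.25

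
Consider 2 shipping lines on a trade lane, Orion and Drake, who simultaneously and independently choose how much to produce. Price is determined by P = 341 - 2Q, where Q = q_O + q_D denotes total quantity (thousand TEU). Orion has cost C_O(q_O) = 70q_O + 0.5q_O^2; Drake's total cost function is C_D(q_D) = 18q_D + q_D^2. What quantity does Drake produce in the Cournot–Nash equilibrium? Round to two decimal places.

Orion's profit: π_O = (341 - 2Q)q_O - (70q_O + (1/2)q_O²). Setting ∂π_O/∂q_O = 0: 271 - 5q_O - 2(q_D) = 0.
Drake's first-order condition: 323 - 6q_D - 2(q_O) = 0.
So q_O = (271 - 2q_D)/5 and q_D = (323 - 2q_O)/6.
Solving the pair: q_O = 490/13, q_D = 1073/26.

41.27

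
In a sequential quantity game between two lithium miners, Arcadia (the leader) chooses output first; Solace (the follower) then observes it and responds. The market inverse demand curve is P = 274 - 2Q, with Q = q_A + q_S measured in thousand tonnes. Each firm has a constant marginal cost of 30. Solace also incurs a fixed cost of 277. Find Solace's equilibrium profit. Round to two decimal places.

1583.50

The follower Solace best-responds to any q_A: π_S = (274 - 2Q)q_S - 30q_S.
Follower FOC: 244 - 2q_A - 4q_S = 0, so q_S(q_A) = (244 - 2q_A)/4.
Arcadia substitutes q_S(q_A) into its own profit: π_A = q_A(274 - 2q_A - (244 - 2q_A)/2) - 30q_A = (152 - q_A)q_A - 30q_A.
Leader FOC: 122 - 2q_A = 0, so q_A = 61.
Then q_S = (244 - 2·61)/4 = 61/2.
Price P = 274 - 2·(183/2) = 91.
Solace's profit: (91 - 30)·(61/2) - 277 = 1583.5000.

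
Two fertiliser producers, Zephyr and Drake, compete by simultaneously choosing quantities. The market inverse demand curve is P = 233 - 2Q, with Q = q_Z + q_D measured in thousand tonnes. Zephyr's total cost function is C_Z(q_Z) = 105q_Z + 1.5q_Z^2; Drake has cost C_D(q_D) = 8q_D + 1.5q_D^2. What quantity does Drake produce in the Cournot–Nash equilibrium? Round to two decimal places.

Zephyr's profit: π_Z = (233 - 2Q)q_Z - (105q_Z + (3/2)q_Z²). Setting ∂π_Z/∂q_Z = 0: 128 - 7q_Z - 2(q_D) = 0.
Drake's profit: π_D = (233 - 2Q)q_D - (8q_D + (3/2)q_D²). Setting ∂π_D/∂q_D = 0: 225 - 7q_D - 2(q_Z) = 0.
Best responses: q_Z = (128 - 2q_D)/7, q_D = (225 - 2q_Z)/7.
Solving the pair: q_Z = 446/45, q_D = 1319/45.

29.31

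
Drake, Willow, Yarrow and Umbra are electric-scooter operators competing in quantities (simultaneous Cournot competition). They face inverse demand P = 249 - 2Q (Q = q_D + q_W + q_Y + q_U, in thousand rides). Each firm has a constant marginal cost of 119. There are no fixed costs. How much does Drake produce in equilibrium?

A representative firm's profit is π_i = q_i(249 - 2Q) - 119q_i.
First-order condition (treating rivals' output as given): 130 - 4q_i - 2·Σ_{j≠i} q_j = 0.
By symmetry each firm produces the same amount; substituting Σ_{j≠i} q_j = 3q_i yields q_i = 130/10 = 13.

13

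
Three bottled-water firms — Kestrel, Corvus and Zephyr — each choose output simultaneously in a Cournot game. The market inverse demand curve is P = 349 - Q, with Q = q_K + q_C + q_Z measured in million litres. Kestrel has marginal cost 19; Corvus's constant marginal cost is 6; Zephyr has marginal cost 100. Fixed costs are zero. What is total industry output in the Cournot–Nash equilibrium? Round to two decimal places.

230.50

Kestrel's profit: π_K = (349 - Q)q_K - (19q_K). Setting ∂π_K/∂q_K = 0: 330 - 2q_K - (q_C + q_Z) = 0.
Corvus's first-order condition: 343 - 2q_C - (q_K + q_Z) = 0.
Zephyr's profit: π_Z = (349 - Q)q_Z - (100q_Z). Setting ∂π_Z/∂q_Z = 0: 249 - 2q_Z - (q_K + q_C) = 0.
Summing all 3 equations gives 922 − 4Q = 0, hence Q = 461/2.
Back-substituting: q_K = (330 − 461/2) = 199/2, q_C = (343 − 461/2) = 225/2, q_Z = (249 − 461/2) = 37/2.
Total output Q = 199/2 + 225/2 + 37/2 = 461/2.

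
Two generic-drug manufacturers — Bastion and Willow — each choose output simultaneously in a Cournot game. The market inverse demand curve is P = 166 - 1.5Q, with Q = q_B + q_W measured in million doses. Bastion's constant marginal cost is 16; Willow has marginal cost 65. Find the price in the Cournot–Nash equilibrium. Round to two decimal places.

Bastion's profit: π_B = (166 - 1.5Q)q_B - (16q_B). Setting ∂π_B/∂q_B = 0: 150 - 3q_B - (3/2)(q_W) = 0.
Willow's profit: π_W = (166 - 1.5Q)q_W - (65q_W). Setting ∂π_W/∂q_W = 0: 101 - 3q_W - (3/2)(q_B) = 0.
So q_B = (150 - (3/2)q_W)/3 and q_W = (101 - (3/2)q_B)/3.
Substituting one into the other gives q_B = 398/9 and q_W = 104/9.
Total output Q = 502/9, so price P = 166 - (3/2)·(502/9) = 247/3.

82.33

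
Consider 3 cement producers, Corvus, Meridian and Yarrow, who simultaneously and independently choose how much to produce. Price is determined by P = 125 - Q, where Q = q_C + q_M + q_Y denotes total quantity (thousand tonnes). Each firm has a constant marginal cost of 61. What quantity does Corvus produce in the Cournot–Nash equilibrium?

16

A representative firm's profit is π_i = q_i(125 - Q) - 61q_i.
Setting ∂π_i/∂q_i = 0 with rivals' quantities fixed: 64 - 2q_i - Σ_{j≠i} q_j = 0.
With identical firms every q_j equals q_i, so Σ_{j≠i} q_j = 2q_i and 64 = 4q_i, giving q_i = 16.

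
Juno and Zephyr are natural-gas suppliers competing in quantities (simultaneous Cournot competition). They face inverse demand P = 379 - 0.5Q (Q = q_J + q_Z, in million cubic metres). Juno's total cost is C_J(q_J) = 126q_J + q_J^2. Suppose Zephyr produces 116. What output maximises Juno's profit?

65

With the rival's output fixed at 116, Juno's profit is π_J = (379 - (1/2)·116 - (1/2)q_J)q_J - (126q_J + q_J²) = (321 - (1/2)q_J)q_J - (126q_J + q_J²).
∂π_J/∂q_J = 195 - 3q_J = 0, so q_J = 65.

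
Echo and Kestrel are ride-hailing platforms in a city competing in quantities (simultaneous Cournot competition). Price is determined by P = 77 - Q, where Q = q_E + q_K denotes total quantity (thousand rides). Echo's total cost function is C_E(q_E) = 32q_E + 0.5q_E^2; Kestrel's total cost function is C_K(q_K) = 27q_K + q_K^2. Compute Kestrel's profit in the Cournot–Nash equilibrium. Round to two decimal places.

Echo's profit: π_E = (77 - Q)q_E - (32q_E + (1/2)q_E²). Setting ∂π_E/∂q_E = 0: 45 - 3q_E - (q_K) = 0.
Kestrel's profit: π_K = (77 - Q)q_K - (27q_K + q_K²). Setting ∂π_K/∂q_K = 0: 50 - 4q_K - (q_E) = 0.
Rearranging gives the reaction functions q_E = (45 - q_K)/3 and q_K = (50 - q_E)/4.
Solving the pair: q_E = 130/11, q_K = 105/11.
Price P = 77 - 235/11 = 612/11.
Kestrel's profit: (612/11)·(105/11) - 27·(105/11) - (105/11)² = 182.2314.

182.23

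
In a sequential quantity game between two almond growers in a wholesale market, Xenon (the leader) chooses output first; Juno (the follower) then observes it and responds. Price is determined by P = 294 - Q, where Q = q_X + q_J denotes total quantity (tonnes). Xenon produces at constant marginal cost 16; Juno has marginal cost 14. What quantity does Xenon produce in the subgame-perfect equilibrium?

Solve by backward induction. Given q_X, the follower Juno maximises π_J = (294 - q_X - q_J)q_J - 14q_J.
Follower FOC: 280 - q_X - 2q_J = 0, so q_J(q_X) = (280 - q_X)/2.
The leader anticipates this reaction. Substituting into P = 294 - Q gives P = 154 - (1/2)q_X, so π_X = (154 - (1/2)q_X)q_X - 16q_X.
The leader's first-order condition 138 - q_X = 0 yields q_X = 138.
Then q_J = (280 - 138)/2 = 71.

138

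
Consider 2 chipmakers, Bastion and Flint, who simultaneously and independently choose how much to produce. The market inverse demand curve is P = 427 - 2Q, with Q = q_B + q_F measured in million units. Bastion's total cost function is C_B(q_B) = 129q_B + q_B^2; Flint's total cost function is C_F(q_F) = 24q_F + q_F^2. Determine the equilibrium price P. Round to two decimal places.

251.75

Bastion's profit: π_B = (427 - 2Q)q_B - (129q_B + q_B²). Setting ∂π_B/∂q_B = 0: 298 - 6q_B - 2(q_F) = 0.
Flint's first-order condition: 403 - 6q_F - 2(q_B) = 0.
So q_B = (298 - 2q_F)/6 and q_F = (403 - 2q_B)/6.
Substituting one into the other gives q_B = 491/16 and q_F = 911/16.
Total output Q = 701/8, so price P = 427 - 2·(701/8) = 1007/4.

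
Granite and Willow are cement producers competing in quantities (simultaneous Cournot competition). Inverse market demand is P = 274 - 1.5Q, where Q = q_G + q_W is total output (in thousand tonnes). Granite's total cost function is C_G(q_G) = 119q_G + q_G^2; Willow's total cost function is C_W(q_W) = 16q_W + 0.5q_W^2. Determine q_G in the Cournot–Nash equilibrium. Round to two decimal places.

Granite's profit: π_G = (274 - 1.5Q)q_G - (119q_G + q_G²). Setting ∂π_G/∂q_G = 0: 155 - 5q_G - (3/2)(q_W) = 0.
Willow's profit: π_W = (274 - 1.5Q)q_W - (16q_W + (1/2)q_W²). Setting ∂π_W/∂q_W = 0: 258 - 4q_W - (3/2)(q_G) = 0.
Best responses: q_G = (155 - (3/2)q_W)/5, q_W = (258 - (3/2)q_G)/4.
Substituting one into the other gives q_G = 932/71 and q_W = 59.5775.

13.13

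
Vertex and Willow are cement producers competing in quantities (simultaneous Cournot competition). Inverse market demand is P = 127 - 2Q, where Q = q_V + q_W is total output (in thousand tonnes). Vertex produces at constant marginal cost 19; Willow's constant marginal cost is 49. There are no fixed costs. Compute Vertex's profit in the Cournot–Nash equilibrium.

Vertex's profit: π_V = (127 - 2Q)q_V - (19q_V). Setting ∂π_V/∂q_V = 0: 108 - 4q_V - 2(q_W) = 0.
Willow's profit: π_W = (127 - 2Q)q_W - (49q_W). Setting ∂π_W/∂q_W = 0: 78 - 4q_W - 2(q_V) = 0.
Rearranging gives the reaction functions q_V = (108 - 2q_W)/4 and q_W = (78 - 2q_V)/4.
Solving the pair: q_V = 23, q_W = 8.
Price P = 127 - 2·31 = 65.
Vertex's profit: (65 - 19)·23 = 1058.

1058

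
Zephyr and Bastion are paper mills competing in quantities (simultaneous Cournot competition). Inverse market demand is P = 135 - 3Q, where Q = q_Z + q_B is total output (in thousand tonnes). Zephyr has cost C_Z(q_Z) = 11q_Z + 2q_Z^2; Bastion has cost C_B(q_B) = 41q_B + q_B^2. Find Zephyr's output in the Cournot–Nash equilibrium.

10

Zephyr's profit: π_Z = (135 - 3Q)q_Z - (11q_Z + 2q_Z²). Setting ∂π_Z/∂q_Z = 0: 124 - 10q_Z - 3(q_B) = 0.
Bastion's profit: π_B = (135 - 3Q)q_B - (41q_B + q_B²). Setting ∂π_B/∂q_B = 0: 94 - 8q_B - 3(q_Z) = 0.
So q_Z = (124 - 3q_B)/10 and q_B = (94 - 3q_Z)/8.
Solving the pair: q_Z = 10, q_B = 8.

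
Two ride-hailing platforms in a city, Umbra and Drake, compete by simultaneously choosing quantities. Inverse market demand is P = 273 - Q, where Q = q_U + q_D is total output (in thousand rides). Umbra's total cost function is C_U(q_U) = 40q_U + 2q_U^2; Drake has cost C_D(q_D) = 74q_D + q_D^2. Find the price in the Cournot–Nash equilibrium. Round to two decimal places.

199.35

Umbra's profit: π_U = (273 - Q)q_U - (40q_U + 2q_U²). Setting ∂π_U/∂q_U = 0: 233 - 6q_U - (q_D) = 0.
Drake's profit: π_D = (273 - Q)q_D - (74q_D + q_D²). Setting ∂π_D/∂q_D = 0: 199 - 4q_D - (q_U) = 0.
So q_U = (233 - q_D)/6 and q_D = (199 - q_U)/4.
Substituting one into the other gives q_U = 733/23 and q_D = 961/23.
Total output Q = 1694/23, so price P = 273 - 1694/23 = 199.3478.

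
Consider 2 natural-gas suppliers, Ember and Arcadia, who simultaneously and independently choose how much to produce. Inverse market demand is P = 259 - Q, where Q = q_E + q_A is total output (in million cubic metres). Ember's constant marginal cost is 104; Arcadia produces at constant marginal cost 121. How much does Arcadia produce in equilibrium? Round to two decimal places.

Ember's profit: π_E = (259 - Q)q_E - (104q_E). Setting ∂π_E/∂q_E = 0: 155 - 2q_E - (q_A) = 0.
Arcadia's first-order condition: 138 - 2q_A - (q_E) = 0.
Best responses: q_E = (155 - q_A)/2, q_A = (138 - q_E)/2.
Solving the pair: q_E = 172/3, q_A = 121/3.

40.33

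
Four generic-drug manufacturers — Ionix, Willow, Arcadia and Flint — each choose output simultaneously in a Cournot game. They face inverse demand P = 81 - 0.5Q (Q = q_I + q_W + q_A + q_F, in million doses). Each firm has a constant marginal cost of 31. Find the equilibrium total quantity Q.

A representative firm's profit is π_i = q_i(81 - 0.5Q) - 31q_i.
First-order condition (treating rivals' output as given): 50 - q_i - (1/2)·Σ_{j≠i} q_j = 0.
By symmetry each firm produces the same amount; substituting Σ_{j≠i} q_j = 3q_i yields q_i = 50/(5/2) = 20.
Total output Q = 20 + 20 + 20 + 20 = 80.

80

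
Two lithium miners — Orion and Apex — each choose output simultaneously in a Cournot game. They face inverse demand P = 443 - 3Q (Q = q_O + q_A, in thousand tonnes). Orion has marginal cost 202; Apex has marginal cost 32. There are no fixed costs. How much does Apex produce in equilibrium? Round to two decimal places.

64.56

Orion's profit: π_O = (443 - 3Q)q_O - (202q_O). Setting ∂π_O/∂q_O = 0: 241 - 6q_O - 3(q_A) = 0.
Apex's first-order condition: 411 - 6q_A - 3(q_O) = 0.
Best responses: q_O = (241 - 3q_A)/6, q_A = (411 - 3q_O)/6.
Solving the pair: q_O = 71/9, q_A = 581/9.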